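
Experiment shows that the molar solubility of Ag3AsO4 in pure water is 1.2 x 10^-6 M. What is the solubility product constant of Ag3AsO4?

5.6 × 10^-23

Ag3AsO4(s) <=> 3 Ag^+ + AsO4^3-
For each mole of Ag3AsO4 that dissolves: [Ag^+] = 3s, [AsO4^3-] = s.
Ksp = [Ag^+]^3[AsO4^3-]
Ksp = (3s)^3s = 27s^4
Ksp = 27 × (1.2 × 10^-6)^4 = 5.6 × 10^-23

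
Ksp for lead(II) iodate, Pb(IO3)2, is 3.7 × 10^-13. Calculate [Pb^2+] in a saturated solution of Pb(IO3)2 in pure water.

[Pb^2+] = 4.5e-5 M

Pb(IO3)2(s) ⇌ Pb^2+ + 2 IO3^-
Ksp = [Pb^2+][IO3^-]^2
Let s = molar solubility. Then [Pb^2+] = s and [IO3^-] = 2s.
Ksp = s(2s)^2 = 4s^3
s = (3.7 × 10^-13 / 4)^(1/3) = 4.52 x 10^-5 M
[Pb^2+] = s = 4.5 x 10^-5 M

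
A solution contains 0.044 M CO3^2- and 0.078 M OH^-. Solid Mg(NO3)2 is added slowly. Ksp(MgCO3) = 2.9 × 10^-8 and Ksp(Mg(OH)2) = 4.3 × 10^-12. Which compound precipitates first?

Mg(OH)2

Each salt begins to precipitate when Q = Ksp, i.e. when [Mg^2+] reaches its threshold.
For MgCO3: 2.9 × 10^-8 = 0.044 × [Mg^2+]  ⇒  [Mg^2+] = 6.6 x 10^-7 M.
For Mg(OH)2: 4.3 × 10^-12 = (0.078)^2 × [Mg^2+]  ⇒  [Mg^2+] = 7.1 × 10^-10 M.
The salt with the lower threshold [Mg^2+] precipitates first: Mg(OH)2.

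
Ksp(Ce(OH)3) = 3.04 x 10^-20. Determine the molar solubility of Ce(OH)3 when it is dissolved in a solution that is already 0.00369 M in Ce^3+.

Ce(OH)3(s) ⇌ Ce^3+ + 3 OH^-
Ksp = [Ce^3+][OH^-]^3
If s mol/L dissolves here, [Ce^3+] = 0.00369 + s ≈ 0.00369, [OH^-] = 3s (since the Ce^3+ already present dominates).
Ksp ≈ 0.00369 × (3s)^3
s = 6.73 × 10^-7 M
Check: s = 6.7 x 10^-7 ≪ 0.00369, so the approximation is valid.

6.73e-7 M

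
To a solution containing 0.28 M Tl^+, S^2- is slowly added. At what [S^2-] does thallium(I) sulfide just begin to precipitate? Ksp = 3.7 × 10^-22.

[S^2-] ≈ 4.7e-21 M

Tl2S(s) ⇌ 2 Tl^+ + S^2-
Ksp = [Tl^+]^2[S^2-]
Precipitation begins when Q = Ksp. With [Tl^+] = 0.28 M:
3.7 × 10^-22 = (0.28)^2 × [S^2-]
[S^2-] = (3.7 × 10^-22 / 7.84 × 10^-2) = 4.7 × 10^-21 M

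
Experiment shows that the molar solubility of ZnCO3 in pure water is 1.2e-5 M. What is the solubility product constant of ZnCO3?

ZnCO3(s) <=> Zn^2+ + CO3^2-
With molar solubility s: [Zn^2+] = s, [CO3^2-] = s.
Ksp = [Zn^2+][CO3^2-]
Ksp = s × s = s^2
With s = 1.2 × 10^-5: Ksp = 1.4 × 10^-10

1.4 x 10^-10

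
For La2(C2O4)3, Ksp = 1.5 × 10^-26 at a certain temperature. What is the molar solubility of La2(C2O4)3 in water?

La2(C2O4)3(s) ⇌ 2 La^3+(aq) + 3 C2O4^2-(aq)
Ksp = [La^3+]^2[C2O4^2-]^3
Let s = molar solubility. Then [La^3+] = 2s and [C2O4^2-] = 3s.
Substituting: Ksp = (2s)^2(3s)^3 = 108s^5
s^5 = 1.5 × 10^-26 / 108, so s = 2.7 × 10^-6 M

2.7 × 10^-6 M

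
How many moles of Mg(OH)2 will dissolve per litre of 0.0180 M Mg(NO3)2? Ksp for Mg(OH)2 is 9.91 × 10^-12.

1.17 × 10^-5 M

Mg(OH)2(s) ⇌ Mg^2+(aq) + 2 OH^-(aq)
Ksp = [Mg^2+][OH^-]^2
If s mol/L dissolves here, [Mg^2+] = 0.0180 + s ≈ 0.0180, [OH^-] = 2s (common-ion effect: Mg^2+ is already 0.0180 M).
Ksp ≈ 0.0180 × (2s)^2
s = 1.17 × 10^-5 M
Check: s = 1.2 x 10^-5 ≪ 0.0180, so the approximation is valid.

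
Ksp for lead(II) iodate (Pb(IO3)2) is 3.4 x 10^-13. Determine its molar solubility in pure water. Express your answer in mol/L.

s ≈ 4.4 × 10^-5 M

Pb(IO3)2(s) <=> Pb^2+(aq) + 2 IO3^-(aq)
Ksp = [Pb^2+][IO3^-]^2
Let s = molar solubility. Then [Pb^2+] = s and [IO3^-] = 2s.
So Ksp = s × (2s)^2 = 4s^3
s = (3.4 x 10^-13 / 4)^(1/3) = 4.4 x 10^-5 M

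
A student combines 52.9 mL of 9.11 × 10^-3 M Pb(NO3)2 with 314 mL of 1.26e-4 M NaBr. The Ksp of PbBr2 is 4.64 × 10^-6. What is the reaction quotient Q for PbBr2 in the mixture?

Total volume = 52.9 + 314 = 366.9 mL.
[Pb^2+] = 9.11 × 10^-3 × (52.9/366.9) = 1.313 × 10^-3 M
[Br^-] = 1.26 × 10^-4 × (314/366.9) = 1.078 x 10^-4 M
PbBr2(s) ⇌ Pb^2+ + 2 Br^-, so Q = [Pb^2+][Br^-]^2
Q = (1.313 × 10^-3)(1.078 x 10^-4)^2 = 1.53 × 10^-11
Q < Ksp, so no precipitate of PbBr2 forms.

Q ≈ 1.53 x 10^-11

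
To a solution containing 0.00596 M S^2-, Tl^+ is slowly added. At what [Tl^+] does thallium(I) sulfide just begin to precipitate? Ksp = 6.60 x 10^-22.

Tl2S(s) <=> 2 Tl^+ + S^2-
Ksp = [Tl^+]^2[S^2-]
Precipitation begins when Q = Ksp. With [S^2-] = 0.00596 M:
6.60 x 10^-22 = (0.00596) × [Tl^+]^2
[Tl^+] = (6.60 x 10^-22 / 5.96 × 10^-3)^(1/2) = 3.33 × 10^-10 M

3.33e-10 M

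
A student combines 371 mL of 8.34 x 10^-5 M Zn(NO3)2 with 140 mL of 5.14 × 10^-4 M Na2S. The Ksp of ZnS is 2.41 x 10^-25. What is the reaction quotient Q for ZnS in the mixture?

8.53 × 10^-9

Total volume = 371 + 140 = 511 mL.
[Zn^2+] = 8.34 x 10^-5 × (371/511) = 6.055 x 10^-5 M
[S^2-] = 5.14 x 10^-4 × (140/511) = 1.408 x 10^-4 M
ZnS(s) <=> Zn^2+(aq) + S^2-(aq), so Q = [Zn^2+][S^2-]
Q = (6.055 x 10^-5)(1.408 x 10^-4) = 8.53 x 10^-9
Q > Ksp, so ZnS will precipitate.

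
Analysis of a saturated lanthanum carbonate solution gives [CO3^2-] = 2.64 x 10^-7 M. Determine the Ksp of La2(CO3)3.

Ksp = 5.70 x 10^-34

La2(CO3)3(s) <=> 2 La^3+(aq) + 3 CO3^2-(aq)
Stoichiometry gives [La^3+] = (2/3)[CO3^2-] = 1.760 x 10^-7 M.
Ksp = [La^3+]^2[CO3^2-]^3
Ksp = (1.760 × 10^-7)^2 × (2.64 x 10^-7)^3 = 5.70 × 10^-34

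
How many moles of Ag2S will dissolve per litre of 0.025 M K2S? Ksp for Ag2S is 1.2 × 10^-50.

Ag2S(s) ⇌ 2 Ag^+(aq) + S^2-(aq)
Ksp = [Ag^+]^2[S^2-]
Let s = moles of Ag2S that dissolve per litre. [Ag^+] = 2s, [S^2-] = 0.025 + s ≈ 0.025 (Ksp is small, so little additional dissolves).
Ksp ≈ (2s)^2 × 0.025
s = 3.5 × 10^-25 M
Check: s = 3.5 x 10^-25 ≪ 0.025, so the approximation is valid.

s ≈ 3.5 x 10^-25 M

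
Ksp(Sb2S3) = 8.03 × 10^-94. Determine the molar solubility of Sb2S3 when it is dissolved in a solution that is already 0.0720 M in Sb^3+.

Sb2S3(s) <=> 2 Sb^3+ + 3 S^2-
Ksp = [Sb^3+]^2[S^2-]^3
Let s be the molar solubility in this solution. [Sb^3+] = 0.0720 + 2s ≈ 0.0720, [S^2-] = 3s (since the Sb^3+ already present dominates).
Ksp ≈ (0.0720)^2 × (3s)^3
s = 1.79 × 10^-31 M
Check: 2s = 3.6 x 10^-31 ≪ 0.0720, so the approximation is valid.

s = 1.79 x 10^-31 M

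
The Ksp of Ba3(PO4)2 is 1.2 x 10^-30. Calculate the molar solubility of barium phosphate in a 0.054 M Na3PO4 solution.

Ba3(PO4)2(s) ⇌ 3 Ba^2+(aq) + 2 PO4^3-(aq)
Ksp = [Ba^2+]^3[PO4^3-]^2
Let s be the molar solubility in this solution. [Ba^2+] = 3s, [PO4^3-] = 0.054 + 2s ≈ 0.054 (Ksp is small, so little additional dissolves).
Ksp ≈ (3s)^3 × (0.054)^2
s = 2.5 × 10^-10 M
Check: 2s = 5.0 × 10^-10 ≪ 0.054, so the approximation is valid.

s = 2.5 × 10^-10 M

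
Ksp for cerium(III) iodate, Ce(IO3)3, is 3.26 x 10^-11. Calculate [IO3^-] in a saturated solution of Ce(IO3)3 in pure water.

3.14e-3 M

Ce(IO3)3(s) ⇌ Ce^3+(aq) + 3 IO3^-(aq)
Ksp = [Ce^3+][IO3^-]^3
For each mole of Ce(IO3)3 that dissolves: [Ce^3+] = s, [IO3^-] = 3s.
So Ksp = s × (3s)^3 = 27s^4
s = (3.26 x 10^-11 / 27)^(1/4) = 1.048 × 10^-3 M
[IO3^-] = 3s = 3.14 × 10^-3 M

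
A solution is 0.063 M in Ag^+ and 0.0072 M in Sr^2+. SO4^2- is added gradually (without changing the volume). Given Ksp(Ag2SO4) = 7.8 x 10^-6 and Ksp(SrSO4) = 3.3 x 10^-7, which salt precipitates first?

SrSO4

Each salt begins to precipitate when Q = Ksp, i.e. when [SO4^2-] reaches its threshold.
For Ag2SO4: 7.8 x 10^-6 = (0.063)^2 × [SO4^2-]  ⇒  [SO4^2-] = 2.0 × 10^-3 M.
For SrSO4: 3.3 x 10^-7 = 0.0072 × [SO4^2-]  ⇒  [SO4^2-] = 4.6 × 10^-5 M.
The salt with the lower threshold [SO4^2-] precipitates first: SrSO4.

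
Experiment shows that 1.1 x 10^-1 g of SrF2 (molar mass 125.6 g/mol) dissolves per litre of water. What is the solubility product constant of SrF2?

Molar solubility s = (1.1 × 10^-1 g/L) / (125.6 g/mol) = 8.76 x 10^-4 M.
SrF2(s) ⇌ Sr^2+(aq) + 2 F^-(aq)
If s mol/L of SrF2 dissolves, [Sr^2+] = s and [F^-] = 2s.
Ksp = [Sr^2+][F^-]^2
Substituting: Ksp = s(2s)^2 = 4s^3
Ksp = 4 × (8.76 × 10^-4)^3 = 2.7 × 10^-9

Ksp ≈ 2.7e-9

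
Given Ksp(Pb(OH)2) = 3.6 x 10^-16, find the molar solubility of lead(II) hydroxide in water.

Pb(OH)2(s) <=> Pb^2+(aq) + 2 OH^-(aq)
Ksp = [Pb^2+][OH^-]^2
For each mole of Pb(OH)2 that dissolves: [Pb^2+] = s, [OH^-] = 2s.
Substituting: Ksp = s(2s)^2 = 4s^3
s = (3.6 x 10^-16 / 4)^(1/3) = 4.5 x 10^-6 M

s ≈ 4.5e-6 M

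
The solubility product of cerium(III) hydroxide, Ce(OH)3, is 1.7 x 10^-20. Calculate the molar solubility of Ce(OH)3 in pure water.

s = 5.0e-6 M

Ce(OH)3(s) ⇌ Ce^3+(aq) + 3 OH^-(aq)
Ksp = [Ce^3+][OH^-]^3
With molar solubility s: [Ce^3+] = s, [OH^-] = 3s.
Ksp = s(3s)^3 = 27s^4
s^4 = 1.7 x 10^-20 / 27, so s = 5.0 x 10^-6 M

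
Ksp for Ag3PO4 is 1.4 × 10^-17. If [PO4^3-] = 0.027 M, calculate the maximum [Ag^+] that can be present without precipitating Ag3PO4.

Ag3PO4(s) ⇌ 3 Ag^+(aq) + PO4^3-(aq)
Ksp = [Ag^+]^3[PO4^3-]
Precipitation begins when Q = Ksp. With [PO4^3-] = 0.027 M:
1.4 × 10^-17 = (0.027) × [Ag^+]^3
[Ag^+] = (1.4 × 10^-17 / 2.7 x 10^-2)^(1/3) = 8.0 × 10^-6 M

[Ag^+] = 8.0 x 10^-6 M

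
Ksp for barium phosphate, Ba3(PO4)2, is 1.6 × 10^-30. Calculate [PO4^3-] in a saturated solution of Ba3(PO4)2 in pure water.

Ba3(PO4)2(s) ⇌ 3 Ba^2+ + 2 PO4^3-
Ksp = [Ba^2+]^3[PO4^3-]^2
If s mol/L of Ba3(PO4)2 dissolves, [Ba^2+] = 3s and [PO4^3-] = 2s.
So Ksp = (3s)^3 × (2s)^2 = 108s^5
s^5 = 1.6 × 10^-30 / 108, so s = 4.31 × 10^-7 M
[PO4^3-] = 2s = 8.6 × 10^-7 M

[PO4^3-] = 8.6 × 10^-7 M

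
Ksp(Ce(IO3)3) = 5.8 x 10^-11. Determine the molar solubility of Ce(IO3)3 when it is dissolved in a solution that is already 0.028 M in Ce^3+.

Ce(IO3)3(s) ⇌ Ce^3+(aq) + 3 IO3^-(aq)
Ksp = [Ce^3+][IO3^-]^3
Let s = moles of Ce(IO3)3 that dissolve per litre. [Ce^3+] = 0.028 + s ≈ 0.028, [IO3^-] = 3s (since the Ce^3+ already present dominates).
Ksp ≈ 0.028 × (3s)^3
s = 4.2 × 10^-4 M
Check: s = 4.2 × 10^-4 ≪ 0.028, so the approximation is valid.

s ≈ 4.2 × 10^-4 M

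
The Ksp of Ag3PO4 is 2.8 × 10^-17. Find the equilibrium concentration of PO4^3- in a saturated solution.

[PO4^3-] ≈ 3.2e-5 M

Ag3PO4(s) ⇌ 3 Ag^+(aq) + PO4^3-(aq)
Ksp = [Ag^+]^3[PO4^3-]
For each mole of Ag3PO4 that dissolves: [Ag^+] = 3s, [PO4^3-] = s.
So Ksp = (3s)^3 × s = 27s^4
s = (2.8 × 10^-17 / 27)^(1/4) = 3.19 × 10^-5 M
[PO4^3-] = s = 3.2 × 10^-5 M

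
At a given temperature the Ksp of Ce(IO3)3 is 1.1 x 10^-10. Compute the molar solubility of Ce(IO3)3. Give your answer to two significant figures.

Ce(IO3)3(s) ⇌ Ce^3+ + 3 IO3^-
Ksp = [Ce^3+][IO3^-]^3
If s mol/L of Ce(IO3)3 dissolves, [Ce^3+] = s and [IO3^-] = 3s.
So Ksp = s × (3s)^3 = 27s^4
s^4 = 1.1 x 10^-10 / 27, so s = 1.4 × 10^-3 M

s = 1.4 × 10^-3 M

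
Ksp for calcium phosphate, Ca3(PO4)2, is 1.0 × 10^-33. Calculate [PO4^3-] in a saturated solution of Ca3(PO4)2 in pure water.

[PO4^3-] ≈ 2.0 x 10^-7 M

Ca3(PO4)2(s) ⇌ 3 Ca^2+ + 2 PO4^3-
Ksp = [Ca^2+]^3[PO4^3-]^2
With molar solubility s: [Ca^2+] = 3s, [PO4^3-] = 2s.
So Ksp = (3s)^3 × (2s)^2 = 108s^5
s^5 = 1.0 × 10^-33 / 108, so s = 9.85 x 10^-8 M
[PO4^3-] = 2s = 2.0 × 10^-7 M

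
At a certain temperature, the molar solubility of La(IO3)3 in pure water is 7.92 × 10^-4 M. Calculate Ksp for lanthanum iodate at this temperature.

La(IO3)3(s) <=> La^3+(aq) + 3 IO3^-(aq)
With molar solubility s: [La^3+] = s, [IO3^-] = 3s.
Ksp = [La^3+][IO3^-]^3
Substituting: Ksp = s(3s)^3 = 27s^4
Ksp = 27 × (7.92 × 10^-4)^4 = 1.06 × 10^-11

Ksp ≈ 1.06 × 10^-11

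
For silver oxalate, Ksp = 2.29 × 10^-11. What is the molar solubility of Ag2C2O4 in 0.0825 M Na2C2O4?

Ag2C2O4(s) ⇌ 2 Ag^+(aq) + C2O4^2-(aq)
Ksp = [Ag^+]^2[C2O4^2-]
Let s = moles of Ag2C2O4 that dissolve per litre. [Ag^+] = 2s, [C2O4^2-] = 0.0825 + s ≈ 0.0825 (Ksp is small, so little additional dissolves).
Ksp ≈ (2s)^2 × 0.0825
s = 8.33 x 10^-6 M
Check: s = 8.3 × 10^-6 ≪ 0.0825, so the approximation is valid.

s ≈ 8.33 × 10^-6 M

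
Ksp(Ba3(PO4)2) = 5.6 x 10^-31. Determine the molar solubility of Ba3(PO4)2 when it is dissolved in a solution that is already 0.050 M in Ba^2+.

s ≈ 3.3 × 10^-14 M

Ba3(PO4)2(s) ⇌ 3 Ba^2+ + 2 PO4^3-
Ksp = [Ba^2+]^3[PO4^3-]^2
If s mol/L dissolves here, [Ba^2+] = 0.050 + 3s ≈ 0.050, [PO4^3-] = 2s (Ksp is small, so little additional dissolves).
Ksp ≈ (0.050)^3 × (2s)^2
s = 3.3 x 10^-14 M
Check: 3s = 1.0 × 10^-13 ≪ 0.050, so the approximation is valid.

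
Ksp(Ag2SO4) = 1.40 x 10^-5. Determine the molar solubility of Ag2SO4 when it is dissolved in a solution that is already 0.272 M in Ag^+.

Ag2SO4(s) ⇌ 2 Ag^+(aq) + SO4^2-(aq)
Ksp = [Ag^+]^2[SO4^2-]
Let s be the molar solubility in this solution. [Ag^+] = 0.272 + 2s ≈ 0.272, [SO4^2-] = s (since the Ag^+ already present dominates).
Ksp ≈ (0.272)^2 × s
s = 1.89 × 10^-4 M
Check: 2s = 3.8 × 10^-4 ≪ 0.272, so the approximation is valid.

s = 1.89 × 10^-4 M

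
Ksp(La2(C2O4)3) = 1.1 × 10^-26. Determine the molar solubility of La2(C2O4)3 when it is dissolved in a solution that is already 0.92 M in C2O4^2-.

La2(C2O4)3(s) ⇌ 2 La^3+ + 3 C2O4^2-
Ksp = [La^3+]^2[C2O4^2-]^3
Let s = moles of La2(C2O4)3 that dissolve per litre. [La^3+] = 2s, [C2O4^2-] = 0.92 + 3s ≈ 0.92 (common-ion effect: C2O4^2- is already 0.92 M).
Ksp ≈ (2s)^2 × (0.92)^3
s = 5.9 x 10^-14 M
Check: 3s = 1.8 × 10^-13 ≪ 0.92, so the approximation is valid.

s ≈ 5.9 x 10^-14 M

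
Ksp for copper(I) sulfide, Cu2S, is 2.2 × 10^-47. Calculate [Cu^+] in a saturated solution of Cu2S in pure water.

[Cu^+] = 3.5e-16 M

Cu2S(s) ⇌ 2 Cu^+ + S^2-
Ksp = [Cu^+]^2[S^2-]
Let s = molar solubility. Then [Cu^+] = 2s and [S^2-] = s.
Substituting: Ksp = (2s)^2s = 4s^3
Solving, s = (2.2 × 10^-47/4)^(1/3) = 1.77 × 10^-16 M
[Cu^+] = 2s = 3.5 × 10^-16 M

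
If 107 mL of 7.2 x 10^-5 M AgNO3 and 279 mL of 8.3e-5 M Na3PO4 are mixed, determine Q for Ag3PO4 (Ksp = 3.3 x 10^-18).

Total volume = 107 + 279 = 386 mL.
[Ag^+] = 7.2 × 10^-5 × (107/386) = 2.00 x 10^-5 M
[PO4^3-] = 8.3 x 10^-5 × (279/386) = 6.00 x 10^-5 M
Ag3PO4(s) ⇌ 3 Ag^+ + PO4^3-, so Q = [Ag^+]^3[PO4^3-]
Q = (2.00 × 10^-5)^3(6.00 × 10^-5) = 4.8 x 10^-19
Q < Ksp, so no precipitate of Ag3PO4 forms.

Q = 4.8 x 10^-19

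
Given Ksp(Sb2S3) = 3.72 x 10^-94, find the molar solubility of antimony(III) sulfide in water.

8.08 x 10^-20 M

Sb2S3(s) ⇌ 2 Sb^3+(aq) + 3 S^2-(aq)
Ksp = [Sb^3+]^2[S^2-]^3
For each mole of Sb2S3 that dissolves: [Sb^3+] = 2s, [S^2-] = 3s.
Ksp = (2s)^2(3s)^3 = 108s^5
Solving, s = (3.72 x 10^-94/108)^(1/5) = 8.08 × 10^-20 M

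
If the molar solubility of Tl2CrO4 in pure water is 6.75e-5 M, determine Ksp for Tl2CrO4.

Tl2CrO4(s) ⇌ 2 Tl^+ + CrO4^2-
If s mol/L of Tl2CrO4 dissolves, [Tl^+] = 2s and [CrO4^2-] = s.
Ksp = [Tl^+]^2[CrO4^2-]
So Ksp = (2s)^2 × s = 4s^3
Ksp = 4 × (6.75 × 10^-5)^3 = 1.23 × 10^-12

1.23 × 10^-12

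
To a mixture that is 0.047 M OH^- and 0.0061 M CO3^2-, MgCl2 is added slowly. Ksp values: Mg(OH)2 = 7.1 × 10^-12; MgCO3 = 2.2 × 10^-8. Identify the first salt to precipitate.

Each salt begins to precipitate when Q = Ksp, i.e. when [Mg^2+] reaches its threshold.
For Mg(OH)2: 7.1 × 10^-12 = (0.047)^2 × [Mg^2+]  ⇒  [Mg^2+] = 3.2 x 10^-9 M.
For MgCO3: 2.2 × 10^-8 = 0.0061 × [Mg^2+]  ⇒  [Mg^2+] = 3.6 x 10^-6 M.
The salt with the lower threshold [Mg^2+] precipitates first: Mg(OH)2.

Mg(OH)2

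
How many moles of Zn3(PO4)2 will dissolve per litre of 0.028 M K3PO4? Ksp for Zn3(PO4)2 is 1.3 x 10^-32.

Zn3(PO4)2(s) ⇌ 3 Zn^2+(aq) + 2 PO4^3-(aq)
Ksp = [Zn^2+]^3[PO4^3-]^2
Let s be the molar solubility in this solution. [Zn^2+] = 3s, [PO4^3-] = 0.028 + 2s ≈ 0.028 (common-ion effect: PO4^3- is already 0.028 M).
Ksp ≈ (3s)^3 × (0.028)^2
s = 8.5 x 10^-11 M
Check: 2s = 1.7 × 10^-10 ≪ 0.028, so the approximation is valid.

s ≈ 8.5e-11 M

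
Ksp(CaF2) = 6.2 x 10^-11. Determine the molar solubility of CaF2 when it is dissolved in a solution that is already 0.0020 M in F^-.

CaF2(s) ⇌ Ca^2+ + 2 F^-
Ksp = [Ca^2+][F^-]^2
If s mol/L dissolves here, [Ca^2+] = s, [F^-] = 0.0020 + 2s ≈ 0.0020 (since the F^- already present dominates).
Ksp ≈ s × (0.0020)^2
s = 1.6 x 10^-5 M
Check: 2s = 3.1 × 10^-5 ≪ 0.0020, so the approximation is valid.

1.6 x 10^-5 M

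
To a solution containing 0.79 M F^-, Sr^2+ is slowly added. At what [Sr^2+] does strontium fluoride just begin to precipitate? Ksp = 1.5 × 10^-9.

SrF2(s) ⇌ Sr^2+(aq) + 2 F^-(aq)
Ksp = [Sr^2+][F^-]^2
Precipitation begins when Q = Ksp. With [F^-] = 0.79 M:
1.5 × 10^-9 = (0.79)^2 × [Sr^2+]
[Sr^2+] = (1.5 × 10^-9 / 6.24 × 10^-1) = 2.4 × 10^-9 M

2.4e-9 M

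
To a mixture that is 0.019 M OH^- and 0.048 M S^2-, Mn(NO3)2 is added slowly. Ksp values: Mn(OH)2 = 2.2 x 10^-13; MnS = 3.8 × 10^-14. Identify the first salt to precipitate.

MnS

Precipitation of each salt starts when its ion product equals its Ksp.
For Mn(OH)2: 2.2 x 10^-13 = (0.019)^2 × [Mn^2+]  ⇒  [Mn^2+] = 6.1 x 10^-10 M.
For MnS: 3.8 × 10^-14 = 0.048 × [Mn^2+]  ⇒  [Mn^2+] = 7.9 × 10^-13 M.
The salt with the lower threshold [Mn^2+] precipitates first: MnS.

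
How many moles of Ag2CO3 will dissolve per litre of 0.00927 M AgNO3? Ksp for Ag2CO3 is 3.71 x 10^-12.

s ≈ 4.32 × 10^-8 M

Ag2CO3(s) ⇌ 2 Ag^+ + CO3^2-
Ksp = [Ag^+]^2[CO3^2-]
Let s be the molar solubility in this solution. [Ag^+] = 0.00927 + 2s ≈ 0.00927, [CO3^2-] = s (since Ag^+ from AgNO3 dominates).
Ksp ≈ (0.00927)^2 × s
s = 4.32 x 10^-8 M
Check: 2s = 8.6 × 10^-8 ≪ 0.00927, so the approximation is valid.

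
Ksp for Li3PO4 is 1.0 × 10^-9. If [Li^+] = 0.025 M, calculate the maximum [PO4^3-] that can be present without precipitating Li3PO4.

6.4 x 10^-5 M

Li3PO4(s) ⇌ 3 Li^+ + PO4^3-
Ksp = [Li^+]^3[PO4^3-]
Precipitation begins when Q = Ksp. With [Li^+] = 0.025 M:
1.0 × 10^-9 = (0.025)^3 × [PO4^3-]
[PO4^3-] = (1.0 × 10^-9 / 1.56 × 10^-5) = 6.4 x 10^-5 M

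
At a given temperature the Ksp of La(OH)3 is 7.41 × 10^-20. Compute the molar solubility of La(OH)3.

s = 7.24 × 10^-6 M

La(OH)3(s) ⇌ La^3+(aq) + 3 OH^-(aq)
Ksp = [La^3+][OH^-]^3
Let s = molar solubility. Then [La^3+] = s and [OH^-] = 3s.
So Ksp = s × (3s)^3 = 27s^4
Solving, s = (7.41 × 10^-20/27)^(1/4) = 7.24 × 10^-6 M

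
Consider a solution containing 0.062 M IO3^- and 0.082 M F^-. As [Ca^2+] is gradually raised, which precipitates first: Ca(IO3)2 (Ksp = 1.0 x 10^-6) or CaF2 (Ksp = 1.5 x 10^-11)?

Each salt begins to precipitate when Q = Ksp, i.e. when [Ca^2+] reaches its threshold.
For Ca(IO3)2: 1.0 x 10^-6 = (0.062)^2 × [Ca^2+]  ⇒  [Ca^2+] = 2.6 × 10^-4 M.
For CaF2: 1.5 x 10^-11 = (0.082)^2 × [Ca^2+]  ⇒  [Ca^2+] = 2.2 × 10^-9 M.
The salt with the lower threshold [Ca^2+] precipitates first: CaF2.

CaF2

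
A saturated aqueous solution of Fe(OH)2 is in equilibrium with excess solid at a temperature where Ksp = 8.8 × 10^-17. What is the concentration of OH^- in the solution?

Fe(OH)2(s) ⇌ Fe^2+(aq) + 2 OH^-(aq)
Ksp = [Fe^2+][OH^-]^2
With molar solubility s: [Fe^2+] = s, [OH^-] = 2s.
Substituting: Ksp = s(2s)^2 = 4s^3
Solving, s = (8.8 × 10^-17/4)^(1/3) = 2.80 x 10^-6 M
[OH^-] = 2s = 5.6 × 10^-6 M

[OH^-] = 5.6e-6 M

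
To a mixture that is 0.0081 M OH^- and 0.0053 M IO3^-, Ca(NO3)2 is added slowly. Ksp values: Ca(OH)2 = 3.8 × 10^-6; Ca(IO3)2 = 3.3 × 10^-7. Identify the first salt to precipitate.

Ca(IO3)2

Each salt begins to precipitate when Q = Ksp, i.e. when [Ca^2+] reaches its threshold.
For Ca(OH)2: 3.8 × 10^-6 = (0.0081)^2 × [Ca^2+]  ⇒  [Ca^2+] = 5.8 x 10^-2 M.
For Ca(IO3)2: 3.3 × 10^-7 = (0.0053)^2 × [Ca^2+]  ⇒  [Ca^2+] = 1.2 × 10^-2 M.
The salt with the lower threshold [Ca^2+] precipitates first: Ca(IO3)2.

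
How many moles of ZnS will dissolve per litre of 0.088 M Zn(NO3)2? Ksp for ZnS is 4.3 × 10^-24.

ZnS(s) <=> Zn^2+(aq) + S^2-(aq)
Ksp = [Zn^2+][S^2-]
If s mol/L dissolves here, [Zn^2+] = 0.088 + s ≈ 0.088, [S^2-] = s (since Zn^2+ from Zn(NO3)2 dominates).
Ksp ≈ 0.088 × s
s = 4.9 × 10^-23 M
Check: s = 4.9 × 10^-23 ≪ 0.088, so the approximation is valid.

s ≈ 4.9e-23 M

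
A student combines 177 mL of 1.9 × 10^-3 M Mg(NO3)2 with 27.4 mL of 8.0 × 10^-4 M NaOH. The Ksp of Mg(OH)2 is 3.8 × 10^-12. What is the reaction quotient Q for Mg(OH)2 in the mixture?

Q = 1.9 × 10^-11

Total volume = 177 + 27.4 = 204.4 mL.
[Mg^2+] = 1.9 × 10^-3 × (177/204.4) = 1.65 x 10^-3 M
[OH^-] = 8.0 x 10^-4 × (27.4/204.4) = 1.07 × 10^-4 M
Mg(OH)2(s) <=> Mg^2+(aq) + 2 OH^-(aq), so Q = [Mg^2+][OH^-]^2
Q = (1.65 × 10^-3)(1.07 x 10^-4)^2 = 1.9 x 10^-11
Q > Ksp, so Mg(OH)2 will precipitate.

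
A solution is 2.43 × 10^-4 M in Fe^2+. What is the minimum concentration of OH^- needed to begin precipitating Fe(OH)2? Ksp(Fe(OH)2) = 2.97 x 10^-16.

1.11 × 10^-6 M

Fe(OH)2(s) ⇌ Fe^2+ + 2 OH^-
Ksp = [Fe^2+][OH^-]^2
Precipitation begins when Q = Ksp. With [Fe^2+] = 2.43 × 10^-4 M:
2.97 x 10^-16 = (2.43 × 10^-4) × [OH^-]^2
[OH^-] = (2.97 x 10^-16 / 2.43 x 10^-4)^(1/2) = 1.11 x 10^-6 M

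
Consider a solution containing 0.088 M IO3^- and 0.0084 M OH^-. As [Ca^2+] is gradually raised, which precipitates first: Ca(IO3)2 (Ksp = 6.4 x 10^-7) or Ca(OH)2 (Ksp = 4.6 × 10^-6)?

Ca(IO3)2

Precipitation of each salt starts when its ion product equals its Ksp.
For Ca(IO3)2: 6.4 x 10^-7 = (0.088)^2 × [Ca^2+]  ⇒  [Ca^2+] = 8.3 × 10^-5 M.
For Ca(OH)2: 4.6 × 10^-6 = (0.0084)^2 × [Ca^2+]  ⇒  [Ca^2+] = 6.5 × 10^-2 M.
The salt with the lower threshold [Ca^2+] precipitates first: Ca(IO3)2.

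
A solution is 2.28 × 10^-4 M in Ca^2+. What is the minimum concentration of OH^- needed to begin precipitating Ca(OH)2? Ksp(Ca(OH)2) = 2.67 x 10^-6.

Ca(OH)2(s) <=> Ca^2+(aq) + 2 OH^-(aq)
Ksp = [Ca^2+][OH^-]^2
Precipitation begins when Q = Ksp. With [Ca^2+] = 2.28 × 10^-4 M:
2.67 x 10^-6 = (2.28 × 10^-4) × [OH^-]^2
[OH^-] = (2.67 x 10^-6 / 2.28 × 10^-4)^(1/2) = 1.08 × 10^-1 M

[OH^-] ≈ 1.08e-1 M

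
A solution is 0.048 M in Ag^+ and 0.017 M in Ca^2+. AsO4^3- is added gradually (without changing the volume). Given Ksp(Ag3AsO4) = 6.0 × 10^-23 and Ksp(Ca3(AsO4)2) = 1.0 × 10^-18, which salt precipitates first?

Each salt begins to precipitate when Q = Ksp, i.e. when [AsO4^3-] reaches its threshold.
For Ag3AsO4: 6.0 × 10^-23 = (0.048)^3 × [AsO4^3-]  ⇒  [AsO4^3-] = 5.4 x 10^-19 M.
For Ca3(AsO4)2: 1.0 × 10^-18 = (0.017)^3 × [AsO4^3-]^2  ⇒  [AsO4^3-] = 4.5 x 10^-7 M.
The salt with the lower threshold [AsO4^3-] precipitates first: Ag3AsO4.

Ag3AsO4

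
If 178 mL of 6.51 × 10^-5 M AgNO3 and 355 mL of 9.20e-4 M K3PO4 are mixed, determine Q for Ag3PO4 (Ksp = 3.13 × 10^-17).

Q = 6.30 x 10^-18

Total volume = 178 + 355 = 533 mL.
[Ag^+] = 6.51 x 10^-5 × (178/533) = 2.174 x 10^-5 M
[PO4^3-] = 9.20 x 10^-4 × (355/533) = 6.128 × 10^-4 M
Ag3PO4(s) <=> 3 Ag^+ + PO4^3-, so Q = [Ag^+]^3[PO4^3-]
Q = (2.174 × 10^-5)^3(6.128 × 10^-4) = 6.30 x 10^-18
Q < Ksp, so no precipitate of Ag3PO4 forms.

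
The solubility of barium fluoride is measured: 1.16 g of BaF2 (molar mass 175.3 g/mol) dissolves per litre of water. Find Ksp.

Ksp ≈ 1.16 × 10^-6

Molar solubility s = (1.16 g/L) / (175.3 g/mol) = 6.617 × 10^-3 M.
BaF2(s) <=> Ba^2+ + 2 F^-
For each mole of BaF2 that dissolves: [Ba^2+] = s, [F^-] = 2s.
Ksp = [Ba^2+][F^-]^2
Substituting: Ksp = s(2s)^2 = 4s^3
With s = 6.617 x 10^-3: Ksp = 1.16 × 10^-6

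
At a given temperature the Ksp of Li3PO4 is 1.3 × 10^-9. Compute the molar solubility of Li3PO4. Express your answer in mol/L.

2.6 × 10^-3 M

Li3PO4(s) <=> 3 Li^+ + PO4^3-
Ksp = [Li^+]^3[PO4^3-]
Let s = molar solubility. Then [Li^+] = 3s and [PO4^3-] = s.
So Ksp = (3s)^3 × s = 27s^4
s = (1.3 × 10^-9 / 27)^(1/4) = 2.6 x 10^-3 M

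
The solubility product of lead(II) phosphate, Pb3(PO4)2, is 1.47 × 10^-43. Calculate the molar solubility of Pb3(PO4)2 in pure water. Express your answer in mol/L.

s ≈ 1.06 × 10^-9 M

Pb3(PO4)2(s) ⇌ 3 Pb^2+ + 2 PO4^3-
Ksp = [Pb^2+]^3[PO4^3-]^2
For each mole of Pb3(PO4)2 that dissolves: [Pb^2+] = 3s, [PO4^3-] = 2s.
Substituting: Ksp = (3s)^3(2s)^2 = 108s^5
s^5 = 1.47 × 10^-43 / 108, so s = 1.06 x 10^-9 M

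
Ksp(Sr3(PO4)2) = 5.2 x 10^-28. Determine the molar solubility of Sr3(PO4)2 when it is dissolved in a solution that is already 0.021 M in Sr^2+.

s ≈ 3.7e-12 M

Sr3(PO4)2(s) ⇌ 3 Sr^2+(aq) + 2 PO4^3-(aq)
Ksp = [Sr^2+]^3[PO4^3-]^2
If s mol/L dissolves here, [Sr^2+] = 0.021 + 3s ≈ 0.021, [PO4^3-] = 2s (since the Sr^2+ already present dominates).
Ksp ≈ (0.021)^3 × (2s)^2
s = 3.7 × 10^-12 M
Check: 3s = 1.1 × 10^-11 ≪ 0.021, so the approximation is valid.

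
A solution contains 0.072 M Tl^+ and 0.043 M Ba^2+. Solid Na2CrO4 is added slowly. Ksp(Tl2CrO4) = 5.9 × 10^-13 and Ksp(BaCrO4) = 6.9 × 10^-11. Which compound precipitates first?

Precipitation of each salt starts when its ion product equals its Ksp.
For Tl2CrO4: 5.9 × 10^-13 = (0.072)^2 × [CrO4^2-]  ⇒  [CrO4^2-] = 1.1 × 10^-10 M.
For BaCrO4: 6.9 × 10^-11 = 0.043 × [CrO4^2-]  ⇒  [CrO4^2-] = 1.6 x 10^-9 M.
The salt with the lower threshold [CrO4^2-] precipitates first: Tl2CrO4.

Tl2CrO4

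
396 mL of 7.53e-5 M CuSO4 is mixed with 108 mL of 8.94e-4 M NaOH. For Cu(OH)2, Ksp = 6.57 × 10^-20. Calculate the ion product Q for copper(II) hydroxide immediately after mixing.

Total volume = 396 + 108 = 504 mL.
[Cu^2+] = 7.53 x 10^-5 × (396/504) = 5.916 x 10^-5 M
[OH^-] = 8.94 × 10^-4 × (108/504) = 1.916 × 10^-4 M
Cu(OH)2(s) <=> Cu^2+(aq) + 2 OH^-(aq), so Q = [Cu^2+][OH^-]^2
Q = (5.916 x 10^-5)(1.916 × 10^-4)^2 = 2.17 × 10^-12
Q > Ksp, so Cu(OH)2 will precipitate.

2.17e-12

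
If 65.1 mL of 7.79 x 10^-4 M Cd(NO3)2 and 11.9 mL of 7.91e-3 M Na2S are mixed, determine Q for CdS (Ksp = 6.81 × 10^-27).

8.05e-7

Total volume = 65.1 + 11.9 = 77 mL.
[Cd^2+] = 7.79 x 10^-4 × (65.1/77) = 6.586 x 10^-4 M
[S^2-] = 7.91 × 10^-3 × (11.9/77) = 1.222 × 10^-3 M
CdS(s) ⇌ Cd^2+ + S^2-, so Q = [Cd^2+][S^2-]
Q = (6.586 x 10^-4)(1.222 × 10^-3) = 8.05 x 10^-7
Q > Ksp, so CdS will precipitate.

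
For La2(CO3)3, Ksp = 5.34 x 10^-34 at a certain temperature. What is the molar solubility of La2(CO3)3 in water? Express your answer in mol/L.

La2(CO3)3(s) <=> 2 La^3+ + 3 CO3^2-
Ksp = [La^3+]^2[CO3^2-]^3
With molar solubility s: [La^3+] = 2s, [CO3^2-] = 3s.
So Ksp = (2s)^2 × (3s)^3 = 108s^5
s^5 = 5.34 x 10^-34 / 108, so s = 8.69 × 10^-8 M

s = 8.69e-8 M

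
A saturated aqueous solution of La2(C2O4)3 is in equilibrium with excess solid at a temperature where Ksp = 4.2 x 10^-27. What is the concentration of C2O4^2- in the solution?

6.2e-6 M

La2(C2O4)3(s) ⇌ 2 La^3+(aq) + 3 C2O4^2-(aq)
Ksp = [La^3+]^2[C2O4^2-]^3
For each mole of La2(C2O4)3 that dissolves: [La^3+] = 2s, [C2O4^2-] = 3s.
Substituting: Ksp = (2s)^2(3s)^3 = 108s^5
s = (4.2 x 10^-27 / 108)^(1/5) = 2.08 × 10^-6 M
[C2O4^2-] = 3s = 6.2 x 10^-6 M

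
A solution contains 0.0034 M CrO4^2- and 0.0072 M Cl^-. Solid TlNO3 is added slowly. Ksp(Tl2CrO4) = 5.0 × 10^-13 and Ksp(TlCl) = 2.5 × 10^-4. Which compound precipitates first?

Tl2CrO4

Precipitation of each salt starts when its ion product equals its Ksp.
For Tl2CrO4: 5.0 × 10^-13 = 0.0034 × [Tl^+]^2  ⇒  [Tl^+] = 1.2 x 10^-5 M.
For TlCl: 2.5 × 10^-4 = 0.0072 × [Tl^+]  ⇒  [Tl^+] = 3.5 × 10^-2 M.
The salt with the lower threshold [Tl^+] precipitates first: Tl2CrO4.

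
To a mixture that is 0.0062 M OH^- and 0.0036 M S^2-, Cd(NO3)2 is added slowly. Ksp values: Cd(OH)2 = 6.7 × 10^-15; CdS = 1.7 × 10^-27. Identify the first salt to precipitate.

CdS

Precipitation of each salt starts when its ion product equals its Ksp.
For Cd(OH)2: 6.7 × 10^-15 = (0.0062)^2 × [Cd^2+]  ⇒  [Cd^2+] = 1.7 x 10^-10 M.
For CdS: 1.7 × 10^-27 = 0.0036 × [Cd^2+]  ⇒  [Cd^2+] = 4.7 x 10^-25 M.
The salt with the lower threshold [Cd^2+] precipitates first: CdS.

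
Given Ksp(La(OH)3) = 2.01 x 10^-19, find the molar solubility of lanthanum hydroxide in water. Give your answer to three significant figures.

La(OH)3(s) ⇌ La^3+(aq) + 3 OH^-(aq)
Ksp = [La^3+][OH^-]^3
For each mole of La(OH)3 that dissolves: [La^3+] = s, [OH^-] = 3s.
So Ksp = s × (3s)^3 = 27s^4
s^4 = 2.01 x 10^-19 / 27, so s = 9.29 x 10^-6 M

9.29e-6 M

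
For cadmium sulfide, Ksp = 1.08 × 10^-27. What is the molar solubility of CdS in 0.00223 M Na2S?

CdS(s) <=> Cd^2+(aq) + S^2-(aq)
Ksp = [Cd^2+][S^2-]
Let s = moles of CdS that dissolve per litre. [Cd^2+] = s, [S^2-] = 0.00223 + s ≈ 0.00223 (since S^2- from Na2S dominates).
Ksp ≈ s × 0.00223
s = 4.84 × 10^-25 M
Check: s = 4.8 x 10^-25 ≪ 0.00223, so the approximation is valid.

4.84e-25 M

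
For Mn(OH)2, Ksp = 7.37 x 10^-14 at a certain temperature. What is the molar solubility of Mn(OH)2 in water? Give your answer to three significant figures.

2.64e-5 M

Mn(OH)2(s) ⇌ Mn^2+(aq) + 2 OH^-(aq)
Ksp = [Mn^2+][OH^-]^2
With molar solubility s: [Mn^2+] = s, [OH^-] = 2s.
Ksp = s(2s)^2 = 4s^3
s^3 = 7.37 x 10^-14 / 4, so s = 2.64 x 10^-5 M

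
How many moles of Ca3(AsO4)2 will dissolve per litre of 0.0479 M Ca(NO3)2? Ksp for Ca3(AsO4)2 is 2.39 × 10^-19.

s = 2.33e-8 M

Ca3(AsO4)2(s) ⇌ 3 Ca^2+(aq) + 2 AsO4^3-(aq)
Ksp = [Ca^2+]^3[AsO4^3-]^2
If s mol/L dissolves here, [Ca^2+] = 0.0479 + 3s ≈ 0.0479, [AsO4^3-] = 2s (common-ion effect: Ca^2+ is already 0.0479 M).
Ksp ≈ (0.0479)^3 × (2s)^2
s = 2.33 x 10^-8 M
Check: 3s = 7.0 x 10^-8 ≪ 0.0479, so the approximation is valid.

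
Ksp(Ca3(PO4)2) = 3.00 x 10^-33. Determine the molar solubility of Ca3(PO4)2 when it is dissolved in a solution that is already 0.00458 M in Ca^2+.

s ≈ 8.84 × 10^-14 M

Ca3(PO4)2(s) <=> 3 Ca^2+ + 2 PO4^3-
Ksp = [Ca^2+]^3[PO4^3-]^2
If s mol/L dissolves here, [Ca^2+] = 0.00458 + 3s ≈ 0.00458, [PO4^3-] = 2s (common-ion effect: Ca^2+ is already 0.00458 M).
Ksp ≈ (0.00458)^3 × (2s)^2
s = 8.84 × 10^-14 M
Check: 3s = 2.7 x 10^-13 ≪ 0.00458, so the approximation is valid.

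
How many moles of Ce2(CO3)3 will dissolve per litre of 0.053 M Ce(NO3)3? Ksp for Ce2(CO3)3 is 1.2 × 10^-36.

s = 2.5e-12 M

Ce2(CO3)3(s) ⇌ 2 Ce^3+ + 3 CO3^2-
Ksp = [Ce^3+]^2[CO3^2-]^3
If s mol/L dissolves here, [Ce^3+] = 0.053 + 2s ≈ 0.053, [CO3^2-] = 3s (Ksp is small, so little additional dissolves).
Ksp ≈ (0.053)^2 × (3s)^3
s = 2.5 × 10^-12 M
Check: 2s = 5.0 x 10^-12 ≪ 0.053, so the approximation is valid.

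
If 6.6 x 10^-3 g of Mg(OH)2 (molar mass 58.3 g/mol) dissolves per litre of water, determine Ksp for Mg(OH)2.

Molar solubility s = (6.6 × 10^-3 g/L) / (58.3 g/mol) = 1.13 × 10^-4 M.
Mg(OH)2(s) ⇌ Mg^2+(aq) + 2 OH^-(aq)
For each mole of Mg(OH)2 that dissolves: [Mg^2+] = s, [OH^-] = 2s.
Ksp = [Mg^2+][OH^-]^2
Substituting: Ksp = s(2s)^2 = 4s^3
With s = 1.13 × 10^-4: Ksp = 5.8 × 10^-12

Ksp = 5.8e-12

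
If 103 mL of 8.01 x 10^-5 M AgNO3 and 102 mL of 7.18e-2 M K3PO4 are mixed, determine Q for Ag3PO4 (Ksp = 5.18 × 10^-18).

2.33e-15

Total volume = 103 + 102 = 205 mL.
[Ag^+] = 8.01 × 10^-5 × (103/205) = 4.025 × 10^-5 M
[PO4^3-] = 7.18 × 10^-2 × (102/205) = 3.572 x 10^-2 M
Ag3PO4(s) ⇌ 3 Ag^+(aq) + PO4^3-(aq), so Q = [Ag^+]^3[PO4^3-]
Q = (4.025 × 10^-5)^3(3.572 × 10^-2) = 2.33 x 10^-15
Q > Ksp, so Ag3PO4 will precipitate.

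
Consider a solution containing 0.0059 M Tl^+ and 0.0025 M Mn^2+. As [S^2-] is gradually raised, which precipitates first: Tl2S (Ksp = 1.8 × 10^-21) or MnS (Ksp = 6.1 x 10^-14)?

Precipitation of each salt starts when its ion product equals its Ksp.
For Tl2S: 1.8 × 10^-21 = (0.0059)^2 × [S^2-]  ⇒  [S^2-] = 5.2 x 10^-17 M.
For MnS: 6.1 x 10^-14 = 0.0025 × [S^2-]  ⇒  [S^2-] = 2.4 x 10^-11 M.
The salt with the lower threshold [S^2-] precipitates first: Tl2S.

Tl2S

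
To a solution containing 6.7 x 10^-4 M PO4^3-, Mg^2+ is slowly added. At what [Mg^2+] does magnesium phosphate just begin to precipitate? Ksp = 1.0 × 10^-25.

6.1 × 10^-7 M

Mg3(PO4)2(s) ⇌ 3 Mg^2+(aq) + 2 PO4^3-(aq)
Ksp = [Mg^2+]^3[PO4^3-]^2
Precipitation begins when Q = Ksp. With [PO4^3-] = 6.7 x 10^-4 M:
1.0 × 10^-25 = (6.7 x 10^-4)^2 × [Mg^2+]^3
[Mg^2+] = (1.0 × 10^-25 / 4.49 × 10^-7)^(1/3) = 6.1 × 10^-7 M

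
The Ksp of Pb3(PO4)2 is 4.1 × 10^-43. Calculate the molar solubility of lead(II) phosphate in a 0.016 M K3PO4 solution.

3.9e-14 M

Pb3(PO4)2(s) <=> 3 Pb^2+(aq) + 2 PO4^3-(aq)
Ksp = [Pb^2+]^3[PO4^3-]^2
If s mol/L dissolves here, [Pb^2+] = 3s, [PO4^3-] = 0.016 + 2s ≈ 0.016 (common-ion effect: PO4^3- is already 0.016 M).
Ksp ≈ (3s)^3 × (0.016)^2
s = 3.9 × 10^-14 M
Check: 2s = 7.8 × 10^-14 ≪ 0.016, so the approximation is valid.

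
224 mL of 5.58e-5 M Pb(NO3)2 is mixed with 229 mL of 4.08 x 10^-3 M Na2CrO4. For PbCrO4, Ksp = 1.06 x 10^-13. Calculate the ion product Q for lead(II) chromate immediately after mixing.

5.69 × 10^-8

Total volume = 224 + 229 = 453 mL.
[Pb^2+] = 5.58 x 10^-5 × (224/453) = 2.759 x 10^-5 M
[CrO4^2-] = 4.08 × 10^-3 × (229/453) = 2.063 × 10^-3 M
PbCrO4(s) ⇌ Pb^2+(aq) + CrO4^2-(aq), so Q = [Pb^2+][CrO4^2-]
Q = (2.759 × 10^-5)(2.063 × 10^-3) = 5.69 × 10^-8
Q > Ksp, so PbCrO4 will precipitate.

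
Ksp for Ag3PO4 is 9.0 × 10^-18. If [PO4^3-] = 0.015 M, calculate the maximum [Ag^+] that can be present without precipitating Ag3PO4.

Ag3PO4(s) <=> 3 Ag^+(aq) + PO4^3-(aq)
Ksp = [Ag^+]^3[PO4^3-]
Precipitation begins when Q = Ksp. With [PO4^3-] = 0.015 M:
9.0 × 10^-18 = (0.015) × [Ag^+]^3
[Ag^+] = (9.0 × 10^-18 / 1.5 × 10^-2)^(1/3) = 8.4 x 10^-6 M

[Ag^+] ≈ 8.4e-6 M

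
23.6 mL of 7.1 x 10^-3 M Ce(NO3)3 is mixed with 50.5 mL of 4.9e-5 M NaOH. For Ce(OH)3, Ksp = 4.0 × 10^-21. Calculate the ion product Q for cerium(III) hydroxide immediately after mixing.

Q ≈ 8.4 × 10^-17

Total volume = 23.6 + 50.5 = 74.1 mL.
[Ce^3+] = 7.1 × 10^-3 × (23.6/74.1) = 2.26 x 10^-3 M
[OH^-] = 4.9 × 10^-5 × (50.5/74.1) = 3.34 × 10^-5 M
Ce(OH)3(s) ⇌ Ce^3+(aq) + 3 OH^-(aq), so Q = [Ce^3+][OH^-]^3
Q = (2.26 × 10^-3)(3.34 × 10^-5)^3 = 8.4 x 10^-17
Q > Ksp, so Ce(OH)3 will precipitate.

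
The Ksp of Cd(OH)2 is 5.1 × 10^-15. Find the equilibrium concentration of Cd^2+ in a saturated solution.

Cd(OH)2(s) ⇌ Cd^2+ + 2 OH^-
Ksp = [Cd^2+][OH^-]^2
For each mole of Cd(OH)2 that dissolves: [Cd^2+] = s, [OH^-] = 2s.
So Ksp = s × (2s)^2 = 4s^3
s^3 = 5.1 × 10^-15 / 4, so s = 1.08 x 10^-5 M
[Cd^2+] = s = 1.1 × 10^-5 M

[Cd^2+] = 1.1 × 10^-5 M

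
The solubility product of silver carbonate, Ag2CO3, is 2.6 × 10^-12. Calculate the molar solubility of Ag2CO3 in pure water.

Ag2CO3(s) <=> 2 Ag^+ + CO3^2-
Ksp = [Ag^+]^2[CO3^2-]
With molar solubility s: [Ag^+] = 2s, [CO3^2-] = s.
Ksp = (2s)^2s = 4s^3
s^3 = 2.6 × 10^-12 / 4, so s = 8.7 x 10^-5 M

s = 8.7 × 10^-5 M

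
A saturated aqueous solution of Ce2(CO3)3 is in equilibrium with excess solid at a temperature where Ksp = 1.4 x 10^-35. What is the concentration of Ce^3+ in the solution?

8.4 x 10^-8 M

Ce2(CO3)3(s) <=> 2 Ce^3+ + 3 CO3^2-
Ksp = [Ce^3+]^2[CO3^2-]^3
With molar solubility s: [Ce^3+] = 2s, [CO3^2-] = 3s.
So Ksp = (2s)^2 × (3s)^3 = 108s^5
Solving, s = (1.4 x 10^-35/108)^(1/5) = 4.19 × 10^-8 M
[Ce^3+] = 2s = 8.4 × 10^-8 M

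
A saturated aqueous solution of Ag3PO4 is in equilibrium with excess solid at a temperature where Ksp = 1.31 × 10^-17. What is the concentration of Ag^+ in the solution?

[Ag^+] = 7.92 × 10^-5 M

Ag3PO4(s) ⇌ 3 Ag^+(aq) + PO4^3-(aq)
Ksp = [Ag^+]^3[PO4^3-]
For each mole of Ag3PO4 that dissolves: [Ag^+] = 3s, [PO4^3-] = s.
So Ksp = (3s)^3 × s = 27s^4
s = (1.31 × 10^-17 / 27)^(1/4) = 2.639 × 10^-5 M
[Ag^+] = 3s = 7.92 x 10^-5 M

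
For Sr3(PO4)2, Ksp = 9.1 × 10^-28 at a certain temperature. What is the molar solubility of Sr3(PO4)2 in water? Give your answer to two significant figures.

1.5 × 10^-6 M

Sr3(PO4)2(s) ⇌ 3 Sr^2+(aq) + 2 PO4^3-(aq)
Ksp = [Sr^2+]^3[PO4^3-]^2
For each mole of Sr3(PO4)2 that dissolves: [Sr^2+] = 3s, [PO4^3-] = 2s.
Ksp = (3s)^3(2s)^2 = 108s^5
s = (9.1 × 10^-28 / 108)^(1/5) = 1.5 x 10^-6 M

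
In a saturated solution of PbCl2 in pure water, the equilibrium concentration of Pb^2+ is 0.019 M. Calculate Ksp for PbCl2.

2.7 × 10^-5

PbCl2(s) ⇌ Pb^2+(aq) + 2 Cl^-(aq)
Stoichiometry gives [Cl^-] = (2/1)[Pb^2+] = 3.80 x 10^-2 M.
Ksp = [Pb^2+][Cl^-]^2
Ksp = 1.9 x 10^-2 × (3.80 × 10^-2)^2 = 2.7 × 10^-5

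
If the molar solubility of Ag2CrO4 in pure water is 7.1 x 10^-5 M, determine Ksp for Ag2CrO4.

Ag2CrO4(s) ⇌ 2 Ag^+(aq) + CrO4^2-(aq)
Let s = molar solubility. Then [Ag^+] = 2s and [CrO4^2-] = s.
Ksp = [Ag^+]^2[CrO4^2-]
Substituting: Ksp = (2s)^2s = 4s^3
Ksp = 4 × (7.1 × 10^-5)^3 = 1.4 x 10^-12

Ksp ≈ 1.4e-12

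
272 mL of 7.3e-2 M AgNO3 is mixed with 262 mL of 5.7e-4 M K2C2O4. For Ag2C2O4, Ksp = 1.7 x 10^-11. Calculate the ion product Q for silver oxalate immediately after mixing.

3.9 × 10^-7

Total volume = 272 + 262 = 534 mL.
[Ag^+] = 7.3 × 10^-2 × (272/534) = 3.72 x 10^-2 M
[C2O4^2-] = 5.7 × 10^-4 × (262/534) = 2.80 x 10^-4 M
Ag2C2O4(s) <=> 2 Ag^+(aq) + C2O4^2-(aq), so Q = [Ag^+]^2[C2O4^2-]
Q = (3.72 × 10^-2)^2(2.80 × 10^-4) = 3.9 × 10^-7
Q > Ksp, so Ag2C2O4 will precipitate.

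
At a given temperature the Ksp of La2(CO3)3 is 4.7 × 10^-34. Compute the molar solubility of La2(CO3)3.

La2(CO3)3(s) ⇌ 2 La^3+(aq) + 3 CO3^2-(aq)
Ksp = [La^3+]^2[CO3^2-]^3
If s mol/L of La2(CO3)3 dissolves, [La^3+] = 2s and [CO3^2-] = 3s.
Substituting: Ksp = (2s)^2(3s)^3 = 108s^5
s^5 = 4.7 × 10^-34 / 108, so s = 8.5 x 10^-8 M

8.5e-8 M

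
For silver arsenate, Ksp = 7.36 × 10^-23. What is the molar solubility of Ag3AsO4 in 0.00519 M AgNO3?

s ≈ 5.26 × 10^-16 M

Ag3AsO4(s) ⇌ 3 Ag^+ + AsO4^3-
Ksp = [Ag^+]^3[AsO4^3-]
If s mol/L dissolves here, [Ag^+] = 0.00519 + 3s ≈ 0.00519, [AsO4^3-] = s (common-ion effect: Ag^+ is already 0.00519 M).
Ksp ≈ (0.00519)^3 × s
s = 5.26 × 10^-16 M
Check: 3s = 1.6 × 10^-15 ≪ 0.00519, so the approximation is valid.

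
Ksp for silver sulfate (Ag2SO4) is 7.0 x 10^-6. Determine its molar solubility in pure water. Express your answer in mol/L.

Ag2SO4(s) <=> 2 Ag^+ + SO4^2-
Ksp = [Ag^+]^2[SO4^2-]
With molar solubility s: [Ag^+] = 2s, [SO4^2-] = s.
Ksp = (2s)^2s = 4s^3
s = (7.0 x 10^-6 / 4)^(1/3) = 1.2 x 10^-2 M

s ≈ 1.2e-2 M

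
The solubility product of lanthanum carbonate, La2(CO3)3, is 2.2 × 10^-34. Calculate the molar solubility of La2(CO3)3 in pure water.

7.3 × 10^-8 M

La2(CO3)3(s) ⇌ 2 La^3+(aq) + 3 CO3^2-(aq)
Ksp = [La^3+]^2[CO3^2-]^3
With molar solubility s: [La^3+] = 2s, [CO3^2-] = 3s.
Ksp = (2s)^2(3s)^3 = 108s^5
Solving, s = (2.2 × 10^-34/108)^(1/5) = 7.3 x 10^-8 M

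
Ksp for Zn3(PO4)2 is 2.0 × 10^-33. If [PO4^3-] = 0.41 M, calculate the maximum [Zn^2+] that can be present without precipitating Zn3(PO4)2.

Zn3(PO4)2(s) ⇌ 3 Zn^2+ + 2 PO4^3-
Ksp = [Zn^2+]^3[PO4^3-]^2
Precipitation begins when Q = Ksp. With [PO4^3-] = 0.41 M:
2.0 × 10^-33 = (0.41)^2 × [Zn^2+]^3
[Zn^2+] = (2.0 × 10^-33 / 1.68 x 10^-1)^(1/3) = 2.3 x 10^-11 M

[Zn^2+] ≈ 2.3 × 10^-11 M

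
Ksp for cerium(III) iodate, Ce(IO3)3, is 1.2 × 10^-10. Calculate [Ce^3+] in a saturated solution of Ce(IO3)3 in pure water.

Ce(IO3)3(s) ⇌ Ce^3+(aq) + 3 IO3^-(aq)
Ksp = [Ce^3+][IO3^-]^3
Let s = molar solubility. Then [Ce^3+] = s and [IO3^-] = 3s.
So Ksp = s × (3s)^3 = 27s^4
Solving, s = (1.2 × 10^-10/27)^(1/4) = 1.45 x 10^-3 M
[Ce^3+] = s = 1.5 × 10^-3 M

[Ce^3+] = 1.5 × 10^-3 M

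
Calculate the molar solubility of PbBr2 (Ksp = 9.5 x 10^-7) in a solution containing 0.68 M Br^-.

s ≈ 2.1 x 10^-6 M

PbBr2(s) ⇌ Pb^2+(aq) + 2 Br^-(aq)
Ksp = [Pb^2+][Br^-]^2
If s mol/L dissolves here, [Pb^2+] = s, [Br^-] = 0.68 + 2s ≈ 0.68 (Ksp is small, so little additional dissolves).
Ksp ≈ s × (0.68)^2
s = 2.1 x 10^-6 M
Check: 2s = 4.1 x 10^-6 ≪ 0.68, so the approximation is valid.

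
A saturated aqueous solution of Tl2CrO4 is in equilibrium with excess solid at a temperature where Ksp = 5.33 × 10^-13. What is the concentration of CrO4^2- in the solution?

Tl2CrO4(s) ⇌ 2 Tl^+ + CrO4^2-
Ksp = [Tl^+]^2[CrO4^2-]
If s mol/L of Tl2CrO4 dissolves, [Tl^+] = 2s and [CrO4^2-] = s.
So Ksp = (2s)^2 × s = 4s^3
Solving, s = (5.33 × 10^-13/4)^(1/3) = 5.108 × 10^-5 M
[CrO4^2-] = s = 5.11 x 10^-5 M

[CrO4^2-] ≈ 5.11 × 10^-5 M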